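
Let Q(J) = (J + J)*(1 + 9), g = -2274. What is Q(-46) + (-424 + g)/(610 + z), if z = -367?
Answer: -226258/243 ≈ -931.10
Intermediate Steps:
Q(J) = 20*J (Q(J) = (2*J)*10 = 20*J)
Q(-46) + (-424 + g)/(610 + z) = 20*(-46) + (-424 - 2274)/(610 - 367) = -920 - 2698/243 = -226258/243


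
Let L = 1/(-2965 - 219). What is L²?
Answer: 1/10137856 ≈ 9.8640e-8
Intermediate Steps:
L = -1/3184 (L = 1/(-3184) = -1/3184 ≈ -0.00031407)
L² = (-1/3184)² = 1/10137856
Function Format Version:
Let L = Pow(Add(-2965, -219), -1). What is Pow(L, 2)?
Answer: Rational(1, 10137856) ≈ 9.8640e-8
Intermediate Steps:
L = Rational(-1, 3184) (L = Pow(-3184, -1) = Rational(-1, 3184) ≈ -0.00031407)
Pow(L, 2) = Pow(Rational(-1, 3184), 2) = Rational(1, 10137856)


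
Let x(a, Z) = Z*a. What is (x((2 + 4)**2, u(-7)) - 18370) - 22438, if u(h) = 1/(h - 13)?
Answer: -204049/5 ≈ -40810.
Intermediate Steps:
u(h) = 1/(-13 + h)
(x((2 + 4)**2, u(-7)) - 18370) - 22438 = ((2 + 4)**2/(-13 - 7) - 18370) - 22438 = (6**2/(-20) - 18370) - 22438 = (-1/20*36 - 18370) - 22438 = (-9/5 - 18370) - 22438 = -91859/5 - 22438 = -204049/5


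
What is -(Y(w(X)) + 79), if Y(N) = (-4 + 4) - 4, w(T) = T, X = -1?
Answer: -75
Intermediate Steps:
Y(N) = -4 (Y(N) = 0 - 4 = -4)
-(Y(w(X)) + 79) = -(-4 + 79) = -1*75 = -75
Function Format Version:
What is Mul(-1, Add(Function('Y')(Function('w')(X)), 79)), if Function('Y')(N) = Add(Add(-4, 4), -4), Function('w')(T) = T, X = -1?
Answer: -75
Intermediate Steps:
Function('Y')(N) = -4 (Function('Y')(N) = Add(0, -4) = -4)
Mul(-1, Add(Function('Y')(Function('w')(X)), 79)) = Mul(-1, Add(-4, 79)) = Mul(-1, 75) = -75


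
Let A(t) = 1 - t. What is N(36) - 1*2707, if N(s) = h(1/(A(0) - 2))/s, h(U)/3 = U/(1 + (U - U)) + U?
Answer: -16243/6 ≈ -2707.2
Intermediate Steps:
h(U) = 6*U (h(U) = 3*(U/(1 + (U - U)) + U) = 3*(U/(1 + 0) + U) = 3*(U/1 + U) = 3*(1*U + U) = 3*(U + U) = 3*(2*U) = 6*U)
N(s) = -6/s (N(s) = (6/((1 - 1*0) - 2))/s = (6/((1 + 0) - 2))/s = (6/(1 - 2))/s = (6/(-1))/s = (6*(-1))/s = -6/s)
N(36) - 1*2707 = -6/36 - 1*2707 = -6*1/36 - 2707 = -⅙ - 2707 = -16243/6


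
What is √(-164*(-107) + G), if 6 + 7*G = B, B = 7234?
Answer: 4*√56903/7 ≈ 136.31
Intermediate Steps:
G = 7228/7 (G = -6/7 + (⅐)*7234 = -6/7 + 7234/7 = 7228/7 ≈ 1032.6)
√(-164*(-107) + G) = √(-164*(-107) + 7228/7) = √(17548 + 7228/7) = √(130064/7) = 4*√56903/7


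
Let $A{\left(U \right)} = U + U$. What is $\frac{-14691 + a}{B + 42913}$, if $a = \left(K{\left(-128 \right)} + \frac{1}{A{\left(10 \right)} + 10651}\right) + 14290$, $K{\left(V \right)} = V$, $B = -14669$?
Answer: $- \frac{2822479}{150695862} \approx -0.01873$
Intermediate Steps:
$A{\left(U \right)} = 2 U$
$a = \frac{151122703}{10671}$ ($a = \left(-128 + \frac{1}{2 \cdot 10 + 10651}\right) + 14290 = \left(-128 + \frac{1}{20 + 10651}\right) + 14290 = \left(-128 + \frac{1}{10671}\right) + 14290 = - \frac{1365887}{10671} + 14290 = \frac{151122703}{10671} \approx 14162.0$)
$\frac{-14691 + a}{B + 42913} = \frac{-14691 + \frac{151122703}{10671}}{-14669 + 42913} = - \frac{5644958}{10671 \cdot 28244} = \left(- \frac{5644958}{10671}\right) \frac{1}{28244} = - \frac{2822479}{150695862}$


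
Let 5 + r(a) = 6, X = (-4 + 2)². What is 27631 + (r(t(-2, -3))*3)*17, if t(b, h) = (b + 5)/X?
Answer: 27682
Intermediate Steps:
X = 4 (X = (-2)² = 4)
t(b, h) = 5/4 + b/4 (t(b, h) = (b + 5)/4 = (5 + b)*(¼) = 5/4 + b/4)
r(a) = 1 (r(a) = -5 + 6 = 1)
27631 + (r(t(-2, -3))*3)*17 = 27631 + (1*3)*17 = 27631 + 3*17 = 27631 + 51 = 27682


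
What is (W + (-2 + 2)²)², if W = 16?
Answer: 256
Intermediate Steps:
(W + (-2 + 2)²)² = (16 + (-2 + 2)²)² = (16 + 0²)² = (16 + 0)² = 16² = 256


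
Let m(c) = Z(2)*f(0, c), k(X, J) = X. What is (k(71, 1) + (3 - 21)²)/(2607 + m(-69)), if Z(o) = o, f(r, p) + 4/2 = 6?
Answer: 79/523 ≈ 0.15105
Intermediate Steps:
f(r, p) = 4 (f(r, p) = -2 + 6 = 4)
m(c) = 8 (m(c) = 2*4 = 8)
(k(71, 1) + (3 - 21)²)/(2607 + m(-69)) = (71 + (3 - 21)²)/(2607 + 8) = (71 + (-18)²)/2615 = (71 + 324)*(1/2615) = 395*(1/2615) = 79/523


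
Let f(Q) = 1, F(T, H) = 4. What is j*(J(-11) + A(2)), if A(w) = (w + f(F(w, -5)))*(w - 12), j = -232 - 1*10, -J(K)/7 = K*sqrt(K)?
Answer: 7260 - 18634*I*sqrt(11) ≈ 7260.0 - 61802.0*I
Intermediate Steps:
J(K) = -7*K**(3/2) (J(K) = -7*K*sqrt(K) = -7*K**(3/2))
j = -242 (j = -232 - 10 = -242)
A(w) = (1 + w)*(-12 + w) (A(w) = (w + 1)*(w - 12) = (1 + w)*(-12 + w))
j*(J(-11) + A(2)) = -242*(-(-77)*I*sqrt(11) + (-12 + 2**2 - 11*2)) = -242*(-(-77)*I*sqrt(11) + (-12 + 4 - 22)) = -242*(77*I*sqrt(11) - 30) = -242*(-30 + 77*I*sqrt(11)) = 7260 - 18634*I*sqrt(11)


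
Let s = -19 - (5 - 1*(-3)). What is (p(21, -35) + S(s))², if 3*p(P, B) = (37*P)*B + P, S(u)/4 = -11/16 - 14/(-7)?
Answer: 1311236521/16 ≈ 8.1952e+7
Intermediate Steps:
s = -27 (s = -19 - (5 + 3) = -19 - 1*8 = -19 - 8 = -27)
S(u) = 21/4 (S(u) = 4*(-11/16 - 14/(-7)) = 4*(-11*1/16 - 14*(-⅐)) = 4*(-11/16 + 2) = 4*(21/16) = 21/4)
p(P, B) = P/3 + 37*B*P/3 (p(P, B) = ((37*P)*B + P)/3 = (37*B*P + P)/3 = (P + 37*B*P)/3 = P/3 + 37*B*P/3)
(p(21, -35) + S(s))² = ((⅓)*21*(1 + 37*(-35)) + 21/4)² = ((⅓)*21*(1 - 1295) + 21/4)² = ((⅓)*21*(-1294) + 21/4)² = (-9058 + 21/4)² = (-36211/4)² = 1311236521/16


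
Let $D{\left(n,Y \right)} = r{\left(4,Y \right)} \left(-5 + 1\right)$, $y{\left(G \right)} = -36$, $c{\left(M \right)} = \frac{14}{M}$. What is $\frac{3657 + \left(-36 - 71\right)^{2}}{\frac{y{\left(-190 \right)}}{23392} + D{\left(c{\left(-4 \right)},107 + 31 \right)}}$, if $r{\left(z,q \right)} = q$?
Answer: $- \frac{88339888}{3228105} \approx -27.366$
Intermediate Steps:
$D{\left(n,Y \right)} = - 4 Y$ ($D{\left(n,Y \right)} = Y \left(-5 + 1\right) = Y \left(-4\right) = - 4 Y$)
$\frac{3657 + \left(-36 - 71\right)^{2}}{\frac{y{\left(-190 \right)}}{23392} + D{\left(c{\left(-4 \right)},107 + 31 \right)}} = \frac{3657 + \left(-36 - 71\right)^{2}}{- \frac{36}{23392} - 4 \left(107 + 31\right)} = \frac{3657 + \left(-107\right)^{2}}{\left(-36\right) \frac{1}{23392} - 552} = \frac{3657 + 11449}{- \frac{9}{5848} - 552} = \frac{15106}{- \frac{3228105}{5848}} = 15106 \left(- \frac{5848}{3228105}\right) = - \frac{88339888}{3228105}$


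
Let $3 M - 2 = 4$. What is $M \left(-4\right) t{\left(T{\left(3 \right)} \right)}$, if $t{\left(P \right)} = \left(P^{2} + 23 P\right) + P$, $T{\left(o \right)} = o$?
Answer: $-648$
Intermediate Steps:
$M = 2$ ($M = \frac{2}{3} + \frac{1}{3} \cdot 4 = \frac{2}{3} + \frac{4}{3} = 2$)
$t{\left(P \right)} = P^{2} + 24 P$
$M \left(-4\right) t{\left(T{\left(3 \right)} \right)} = 2 \left(-4\right) 3 \left(24 + 3\right) = - 8 \cdot 3 \cdot 27 = \left(-8\right) 81 = -648$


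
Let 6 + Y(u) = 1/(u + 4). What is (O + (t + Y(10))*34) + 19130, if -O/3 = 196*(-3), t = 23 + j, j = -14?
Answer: 146989/7 ≈ 20998.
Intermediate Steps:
t = 9 (t = 23 - 14 = 9)
Y(u) = -6 + 1/(4 + u) (Y(u) = -6 + 1/(u + 4) = -6 + 1/(4 + u))
O = 1764 (O = -588*(-3) = -3*(-588) = 1764)
(O + (t + Y(10))*34) + 19130 = (1764 + (9 + (-23 - 6*10)/(4 + 10))*34) + 19130 = (1764 + (9 + (-23 - 60)/14)*34) + 19130 = (1764 + (9 + (1/14)*(-83))*34) + 19130 = (1764 + (9 - 83/14)*34) + 19130 = (1764 + (43/14)*34) + 19130 = (1764 + 731/7) + 19130 = 13079/7 + 19130 = 146989/7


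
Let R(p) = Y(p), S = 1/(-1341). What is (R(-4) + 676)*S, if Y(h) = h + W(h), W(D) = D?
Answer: -668/1341 ≈ -0.49814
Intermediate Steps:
S = -1/1341 ≈ -0.00074571
Y(h) = 2*h (Y(h) = h + h = 2*h)
R(p) = 2*p
(R(-4) + 676)*S = (2*(-4) + 676)*(-1/1341) = (-8 + 676)*(-1/1341) = 668*(-1/1341) = -668/1341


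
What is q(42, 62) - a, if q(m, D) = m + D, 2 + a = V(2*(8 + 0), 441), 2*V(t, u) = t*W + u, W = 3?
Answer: -277/2 ≈ -138.50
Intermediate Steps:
V(t, u) = u/2 + 3*t/2 (V(t, u) = (t*3 + u)/2 = (3*t + u)/2 = (u + 3*t)/2 = u/2 + 3*t/2)
a = 485/2 (a = -2 + ((½)*441 + 3*(2*(8 + 0))/2) = -2 + (441/2 + 3*(2*8)/2) = -2 + (441/2 + (3/2)*16) = -2 + (441/2 + 24) = -2 + 489/2 = 485/2 ≈ 242.50)
q(m, D) = D + m
q(42, 62) - a = (62 + 42) - 1*485/2 = 104 - 485/2 = -277/2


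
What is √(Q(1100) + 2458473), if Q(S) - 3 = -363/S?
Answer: √245847567/10 ≈ 1568.0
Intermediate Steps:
Q(S) = 3 - 363/S
√(Q(1100) + 2458473) = √((3 - 363/1100) + 2458473) = √((3 - 363*1/1100) + 2458473) = √((3 - 33/100) + 2458473) = √(267/100 + 2458473) = √(245847567/100) = √245847567/10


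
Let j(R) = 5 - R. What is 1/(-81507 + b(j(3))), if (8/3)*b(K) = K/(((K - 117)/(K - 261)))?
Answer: -460/37492443 ≈ -1.2269e-5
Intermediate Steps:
b(K) = 3*K*(-261 + K)/(8*(-117 + K)) (b(K) = 3*(K/(((K - 117)/(K - 261))))/8 = 3*(K/(((-117 + K)/(-261 + K))))/8 = 3*(K*((-261 + K)/(-117 + K)))/8 = 3*(K*(-261 + K)/(-117 + K))/8 = 3*K*(-261 + K)/(8*(-117 + K)))
1/(-81507 + b(j(3))) = 1/(-81507 + 3*(5 - 1*3)*(-261 + (5 - 1*3))/(8*(-117 + (5 - 1*3)))) = 1/(-81507 + 3*(5 - 3)*(-261 + (5 - 3))/(8*(-117 + (5 - 3)))) = 1/(-81507 + (3/8)*2*(-261 + 2)/(-117 + 2)) = 1/(-81507 + (3/8)*2*(-259)/(-115)) = 1/(-81507 + (3/8)*2*(-1/115)*(-259)) = 1/(-81507 + 777/460) = 1/(-37492443/460) = -460/37492443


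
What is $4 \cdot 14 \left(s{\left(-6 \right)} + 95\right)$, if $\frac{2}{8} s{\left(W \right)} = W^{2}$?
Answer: $13384$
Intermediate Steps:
$s{\left(W \right)} = 4 W^{2}$
$4 \cdot 14 \left(s{\left(-6 \right)} + 95\right) = 4 \cdot 14 \left(4 \left(-6\right)^{2} + 95\right) = 56 \left(4 \cdot 36 + 95\right) = 56 \left(144 + 95\right) = 56 \cdot 239 = 13384$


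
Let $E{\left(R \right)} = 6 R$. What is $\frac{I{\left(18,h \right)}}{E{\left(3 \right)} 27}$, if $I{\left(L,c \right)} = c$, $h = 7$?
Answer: $\frac{7}{486} \approx 0.014403$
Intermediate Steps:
$\frac{I{\left(18,h \right)}}{E{\left(3 \right)} 27} = \frac{7}{6 \cdot 3 \cdot 27} = \frac{7}{18 \cdot 27} = \frac{7}{486}$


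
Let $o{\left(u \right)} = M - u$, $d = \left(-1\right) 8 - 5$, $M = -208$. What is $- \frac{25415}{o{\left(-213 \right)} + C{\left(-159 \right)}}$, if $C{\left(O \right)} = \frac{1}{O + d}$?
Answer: $- \frac{4371380}{859} \approx -5088.9$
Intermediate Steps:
$d = -13$ ($d = -8 - 5 = -13$)
$C{\left(O \right)} = \frac{1}{-13 + O}$ ($C{\left(O \right)} = \frac{1}{O - 13} = \frac{1}{-13 + O}$)
$o{\left(u \right)} = -208 - u$
$- \frac{25415}{o{\left(-213 \right)} + C{\left(-159 \right)}} = - \frac{25415}{\left(-208 - -213\right) + \frac{1}{-13 - 159}} = - \frac{25415}{\left(-208 + 213\right) + \frac{1}{-172}} = - \frac{25415}{5 - \frac{1}{172}} = - \frac{25415}{\frac{859}{172}} = \left(-25415\right) \frac{172}{859} = - \frac{4371380}{859}$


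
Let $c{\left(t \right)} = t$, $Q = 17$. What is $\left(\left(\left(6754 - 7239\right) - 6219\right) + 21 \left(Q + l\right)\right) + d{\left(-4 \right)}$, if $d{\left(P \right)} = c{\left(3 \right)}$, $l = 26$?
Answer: $-5798$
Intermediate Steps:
$d{\left(P \right)} = 3$
$\left(\left(\left(6754 - 7239\right) - 6219\right) + 21 \left(Q + l\right)\right) + d{\left(-4 \right)} = \left(\left(\left(6754 - 7239\right) - 6219\right) + 21 \left(17 + 26\right)\right) + 3 = \left(\left(-485 - 6219\right) + 21 \cdot 43\right) + 3 = \left(-6704 + 903\right) + 3 = -5801 + 3 = -5798$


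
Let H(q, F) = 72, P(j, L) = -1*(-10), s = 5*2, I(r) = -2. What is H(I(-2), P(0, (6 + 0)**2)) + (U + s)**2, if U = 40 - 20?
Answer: 972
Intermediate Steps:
U = 20
s = 10
P(j, L) = 10
H(I(-2), P(0, (6 + 0)**2)) + (U + s)**2 = 72 + (20 + 10)**2 = 72 + 30**2 = 72 + 900 = 972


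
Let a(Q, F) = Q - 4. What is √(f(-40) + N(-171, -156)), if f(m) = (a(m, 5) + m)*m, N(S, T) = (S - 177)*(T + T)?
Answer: 8*√1749 ≈ 334.57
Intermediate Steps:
a(Q, F) = -4 + Q
N(S, T) = 2*T*(-177 + S) (N(S, T) = (-177 + S)*(2*T) = 2*T*(-177 + S))
f(m) = m*(-4 + 2*m) (f(m) = ((-4 + m) + m)*m = (-4 + 2*m)*m = m*(-4 + 2*m))
√(f(-40) + N(-171, -156)) = √(2*(-40)*(-2 - 40) + 2*(-156)*(-177 - 171)) = √(2*(-40)*(-42) + 2*(-156)*(-348)) = √(3360 + 108576) = √111936 = 8*√1749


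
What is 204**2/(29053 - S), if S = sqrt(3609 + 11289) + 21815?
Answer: 150608304/26186873 + 20808*sqrt(14898)/26186873 ≈ 5.8483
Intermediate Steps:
S = 21815 + sqrt(14898) (S = sqrt(14898) + 21815 = 21815 + sqrt(14898) ≈ 21937.)
204**2/(29053 - S) = 204**2/(29053 - (21815 + sqrt(14898))) = 41616/(29053 + (-21815 - sqrt(14898))) = 41616/(7238 - sqrt(14898))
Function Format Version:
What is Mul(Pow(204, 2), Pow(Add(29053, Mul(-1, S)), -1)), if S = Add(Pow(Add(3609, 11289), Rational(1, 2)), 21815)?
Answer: Add(Rational(150608304, 26186873), Mul(Rational(20808, 26186873), Pow(14898, Rational(1, 2)))) ≈ 5.8483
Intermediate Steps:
S = Add(21815, Pow(14898, Rational(1, 2))) (S = Add(Pow(14898, Rational(1, 2)), 21815) = Add(21815, Pow(14898, Rational(1, 2))) ≈ 21937.)
Mul(Pow(204, 2), Pow(Add(29053, Mul(-1, S)), -1)) = Mul(Pow(204, 2), Pow(Add(29053, Mul(-1, Add(21815, Pow(14898, Rational(1, 2))))), -1)) = Mul(41616, Pow(Add(29053, Add(-21815, Mul(-1, Pow(14898, Rational(1, 2))))), -1)) = Mul(41616, Pow(Add(7238, Mul(-1, Pow(14898, Rational(1, 2)))), -1))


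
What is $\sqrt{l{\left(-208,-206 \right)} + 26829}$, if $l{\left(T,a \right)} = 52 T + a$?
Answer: $\sqrt{15807} \approx 125.73$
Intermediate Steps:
$l{\left(T,a \right)} = a + 52 T$
$\sqrt{l{\left(-208,-206 \right)} + 26829} = \sqrt{\left(-206 + 52 \left(-208\right)\right) + 26829} = \sqrt{\left(-206 - 10816\right) + 26829} = \sqrt{-11022 + 26829} = \sqrt{15807}$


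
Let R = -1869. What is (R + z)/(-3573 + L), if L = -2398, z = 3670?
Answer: -1801/5971 ≈ -0.30162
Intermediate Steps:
(R + z)/(-3573 + L) = (-1869 + 3670)/(-3573 - 2398) = 1801/(-5971) = 1801*(-1/5971) = -1801/5971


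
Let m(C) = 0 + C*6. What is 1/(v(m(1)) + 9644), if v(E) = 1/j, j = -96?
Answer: 96/925823 ≈ 0.00010369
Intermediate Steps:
m(C) = 6*C (m(C) = 0 + 6*C = 6*C)
v(E) = -1/96 (v(E) = 1/(-96) = -1/96)
1/(v(m(1)) + 9644) = 1/(-1/96 + 9644) = 1/(925823/96) = 96/925823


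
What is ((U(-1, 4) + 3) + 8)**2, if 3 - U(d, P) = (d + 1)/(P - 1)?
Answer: 196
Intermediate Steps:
U(d, P) = 3 - (1 + d)/(-1 + P) (U(d, P) = 3 - (d + 1)/(P - 1) = 3 - (1 + d)/(-1 + P))
((U(-1, 4) + 3) + 8)**2 = (((-4 - 1*(-1) + 3*4)/(-1 + 4) + 3) + 8)**2 = (((-4 + 1 + 12)/3 + 3) + 8)**2 = (((1/3)*9 + 3) + 8)**2 = ((3 + 3) + 8)**2 = (6 + 8)**2 = 14**2 = 196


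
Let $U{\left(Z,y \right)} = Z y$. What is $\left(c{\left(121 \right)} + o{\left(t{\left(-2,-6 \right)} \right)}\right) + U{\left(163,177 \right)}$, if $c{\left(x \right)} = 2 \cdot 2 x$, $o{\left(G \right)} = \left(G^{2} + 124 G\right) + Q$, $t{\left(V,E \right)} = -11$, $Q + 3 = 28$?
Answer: $28117$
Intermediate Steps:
$Q = 25$ ($Q = -3 + 28 = 25$)
$o{\left(G \right)} = 25 + G^{2} + 124 G$ ($o{\left(G \right)} = \left(G^{2} + 124 G\right) + 25 = 25 + G^{2} + 124 G$)
$c{\left(x \right)} = 4 x$
$\left(c{\left(121 \right)} + o{\left(t{\left(-2,-6 \right)} \right)}\right) + U{\left(163,177 \right)} = \left(4 \cdot 121 + \left(25 + \left(-11\right)^{2} + 124 \left(-11\right)\right)\right) + 163 \cdot 177 = \left(484 + \left(25 + 121 - 1364\right)\right) + 28851 = \left(484 - 1218\right) + 28851 = -734 + 28851 = 28117$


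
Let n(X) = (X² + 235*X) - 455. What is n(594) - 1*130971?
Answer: 361000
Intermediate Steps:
n(X) = -455 + X² + 235*X
n(594) - 1*130971 = (-455 + 594² + 235*594) - 1*130971 = (-455 + 352836 + 139590) - 130971 = 491971 - 130971 = 361000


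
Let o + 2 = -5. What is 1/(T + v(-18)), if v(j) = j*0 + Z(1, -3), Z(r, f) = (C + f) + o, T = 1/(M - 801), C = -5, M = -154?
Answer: -955/14326 ≈ -0.066662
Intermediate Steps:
o = -7 (o = -2 - 5 = -7)
T = -1/955 (T = 1/(-154 - 801) = 1/(-955) = -1/955 ≈ -0.0010471)
Z(r, f) = -12 + f (Z(r, f) = (-5 + f) - 7 = -12 + f)
v(j) = -15 (v(j) = j*0 + (-12 - 3) = 0 - 15 = -15)
1/(T + v(-18)) = 1/(-1/955 - 15) = 1/(-14326/955) = -955/14326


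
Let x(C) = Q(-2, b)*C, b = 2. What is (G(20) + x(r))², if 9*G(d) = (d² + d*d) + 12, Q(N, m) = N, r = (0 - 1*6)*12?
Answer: 4443664/81 ≈ 54860.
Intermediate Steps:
r = -72 (r = (0 - 6)*12 = -6*12 = -72)
G(d) = 4/3 + 2*d²/9 (G(d) = ((d² + d*d) + 12)/9 = ((d² + d²) + 12)/9 = (2*d² + 12)/9 = (12 + 2*d²)/9 = 4/3 + 2*d²/9)
x(C) = -2*C
(G(20) + x(r))² = ((4/3 + (2/9)*20²) - 2*(-72))² = ((4/3 + (2/9)*400) + 144)² = ((4/3 + 800/9) + 144)² = (812/9 + 144)² = (2108/9)² = 4443664/81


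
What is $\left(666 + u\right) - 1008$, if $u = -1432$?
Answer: $-1774$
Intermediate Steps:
$\left(666 + u\right) - 1008 = \left(666 - 1432\right) - 1008 = -766 - 1008 = -1774$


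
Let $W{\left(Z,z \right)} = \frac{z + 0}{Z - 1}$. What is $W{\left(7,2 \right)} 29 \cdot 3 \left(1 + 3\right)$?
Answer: $116$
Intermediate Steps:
$W{\left(Z,z \right)} = \frac{z}{-1 + Z}$
$W{\left(7,2 \right)} 29 \cdot 3 \left(1 + 3\right) = \frac{2}{-1 + 7} \cdot 29 \cdot 3 \left(1 + 3\right) = \frac{2}{6} \cdot 29 \cdot 3 \cdot 4 = 2 \cdot \frac{1}{6} \cdot 29 \cdot 12 = \frac{1}{3} \cdot 29 \cdot 12 = \frac{29}{3} \cdot 12 = 116$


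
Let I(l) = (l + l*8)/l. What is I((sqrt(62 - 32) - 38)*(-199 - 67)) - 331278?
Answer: -331269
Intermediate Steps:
I(l) = 9 (I(l) = (l + 8*l)/l = (9*l)/l = 9)
I((sqrt(62 - 32) - 38)*(-199 - 67)) - 331278 = 9 - 331278 = -331269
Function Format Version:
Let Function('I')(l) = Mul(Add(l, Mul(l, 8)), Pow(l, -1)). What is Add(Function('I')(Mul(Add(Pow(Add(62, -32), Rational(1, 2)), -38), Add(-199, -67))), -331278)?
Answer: -331269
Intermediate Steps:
Function('I')(l) = 9 (Function('I')(l) = Mul(Add(l, Mul(8, l)), Pow(l, -1)) = Mul(Mul(9, l), Pow(l, -1)) = 9)
Add(Function('I')(Mul(Add(Pow(Add(62, -32), Rational(1, 2)), -38), Add(-199, -67))), -331278) = Add(9, -331278) = -331269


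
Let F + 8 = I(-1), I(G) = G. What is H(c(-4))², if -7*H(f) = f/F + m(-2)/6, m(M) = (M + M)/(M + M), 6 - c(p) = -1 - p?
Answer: 1/1764 ≈ 0.00056689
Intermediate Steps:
F = -9 (F = -8 - 1 = -9)
c(p) = 7 + p (c(p) = 6 - (-1 - p) = 6 + (1 + p) = 7 + p)
m(M) = 1 (m(M) = (2*M)/((2*M)) = (2*M)*(1/(2*M)) = 1)
H(f) = -1/42 + f/63 (H(f) = -(f/(-9) + 1/6)/7 = -(f*(-⅑) + 1*(⅙))/7 = -(-f/9 + ⅙)/7 = -(⅙ - f/9)/7 = -1/42 + f/63)
H(c(-4))² = (-1/42 + (7 - 4)/63)² = (-1/42 + (1/63)*3)² = (-1/42 + 1/21)² = (1/42)² = 1/1764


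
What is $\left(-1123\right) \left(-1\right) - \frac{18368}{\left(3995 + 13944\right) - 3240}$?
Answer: $\frac{16488609}{14699} \approx 1121.8$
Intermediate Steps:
$\left(-1123\right) \left(-1\right) - \frac{18368}{\left(3995 + 13944\right) - 3240} = 1123 - \frac{18368}{17939 - 3240} = 1123 - \frac{18368}{14699} = \frac{16488609}{14699}$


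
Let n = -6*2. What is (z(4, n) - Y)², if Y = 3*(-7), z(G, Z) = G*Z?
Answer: 729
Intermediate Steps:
n = -12
Y = -21
(z(4, n) - Y)² = (4*(-12) - 1*(-21))² = (-48 + 21)² = (-27)² = 729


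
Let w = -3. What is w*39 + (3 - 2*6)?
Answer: -126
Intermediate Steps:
w*39 + (3 - 2*6) = -3*39 + (3 - 2*6) = -117 + (3 - 12) = -117 - 9 = -126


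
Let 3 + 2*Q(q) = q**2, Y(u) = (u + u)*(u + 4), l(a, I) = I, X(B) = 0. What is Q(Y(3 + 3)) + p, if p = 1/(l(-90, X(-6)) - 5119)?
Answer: 73698241/10238 ≈ 7198.5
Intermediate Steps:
p = -1/5119 (p = 1/(0 - 5119) = 1/(-5119) = -1/5119 ≈ -0.00019535)
Y(u) = 2*u*(4 + u) (Y(u) = (2*u)*(4 + u) = 2*u*(4 + u))
Q(q) = -3/2 + q**2/2
Q(Y(3 + 3)) + p = (-3/2 + (2*(3 + 3)*(4 + (3 + 3)))**2/2) - 1/5119 = (-3/2 + (2*6*(4 + 6))**2/2) - 1/5119 = (-3/2 + (2*6*10)**2/2) - 1/5119 = (-3/2 + (1/2)*120**2) - 1/5119 = (-3/2 + (1/2)*14400) - 1/5119 = (-3/2 + 7200) - 1/5119 = 14397/2 - 1/5119 = 73698241/10238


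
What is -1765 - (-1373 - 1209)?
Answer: 817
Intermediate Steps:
-1765 - (-1373 - 1209) = -1765 - 1*(-2582) = -1765 + 2582 = 817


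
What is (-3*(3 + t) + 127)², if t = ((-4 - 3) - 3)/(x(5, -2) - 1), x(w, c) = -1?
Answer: 10609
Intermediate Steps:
t = 5 (t = ((-4 - 3) - 3)/(-1 - 1) = (-7 - 3)/(-2) = -10*(-½) = 5)
(-3*(3 + t) + 127)² = (-3*(3 + 5) + 127)² = (-3*8 + 127)² = (-24 + 127)² = 103² = 10609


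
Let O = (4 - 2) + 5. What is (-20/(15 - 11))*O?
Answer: -35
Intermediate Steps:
O = 7 (O = 2 + 5 = 7)
(-20/(15 - 11))*O = -20/(15 - 11)*7 = -20/4*7 = -20*¼*7 = -5*7 = -35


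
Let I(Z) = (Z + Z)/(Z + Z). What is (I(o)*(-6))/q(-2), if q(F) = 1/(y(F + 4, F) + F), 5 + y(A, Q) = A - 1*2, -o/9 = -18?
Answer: 42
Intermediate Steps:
o = 162 (o = -9*(-18) = 162)
y(A, Q) = -7 + A (y(A, Q) = -5 + (A - 1*2) = -5 + (A - 2) = -5 + (-2 + A) = -7 + A)
q(F) = 1/(-3 + 2*F) (q(F) = 1/((-7 + (F + 4)) + F) = 1/((-7 + (4 + F)) + F) = 1/((-3 + F) + F) = 1/(-3 + 2*F))
I(Z) = 1 (I(Z) = (2*Z)/((2*Z)) = (2*Z)*(1/(2*Z)) = 1)
(I(o)*(-6))/q(-2) = (1*(-6))/(1/(-3 + 2*(-2))) = -6/(1/(-3 - 4)) = -6/(1/(-7)) = -6/(-⅐) = -6*(-7) = 42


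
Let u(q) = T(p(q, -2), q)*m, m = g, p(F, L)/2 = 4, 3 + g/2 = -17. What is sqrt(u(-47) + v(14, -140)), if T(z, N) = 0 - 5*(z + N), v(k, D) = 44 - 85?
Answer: I*sqrt(7841) ≈ 88.549*I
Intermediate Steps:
g = -40 (g = -6 + 2*(-17) = -6 - 34 = -40)
p(F, L) = 8 (p(F, L) = 2*4 = 8)
v(k, D) = -41
T(z, N) = -5*N - 5*z (T(z, N) = 0 - 5*(N + z) = 0 + (-5*N - 5*z) = -5*N - 5*z)
m = -40
u(q) = 1600 + 200*q (u(q) = (-5*q - 5*8)*(-40) = (-5*q - 40)*(-40) = (-40 - 5*q)*(-40) = 1600 + 200*q)
sqrt(u(-47) + v(14, -140)) = sqrt((1600 + 200*(-47)) - 41) = sqrt((1600 - 9400) - 41) = sqrt(-7800 - 41) = sqrt(-7841) = I*sqrt(7841)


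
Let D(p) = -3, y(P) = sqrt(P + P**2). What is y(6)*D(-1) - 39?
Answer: -39 - 3*sqrt(42) ≈ -58.442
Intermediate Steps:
y(6)*D(-1) - 39 = sqrt(6*(1 + 6))*(-3) - 39 = sqrt(6*7)*(-3) - 39 = sqrt(42)*(-3) - 39 = -3*sqrt(42) - 39 = -39 - 3*sqrt(42)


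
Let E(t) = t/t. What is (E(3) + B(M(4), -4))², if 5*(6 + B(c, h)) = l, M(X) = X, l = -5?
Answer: 36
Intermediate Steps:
B(c, h) = -7 (B(c, h) = -6 + (⅕)*(-5) = -6 - 1 = -7)
E(t) = 1
(E(3) + B(M(4), -4))² = (1 - 7)² = (-6)² = 36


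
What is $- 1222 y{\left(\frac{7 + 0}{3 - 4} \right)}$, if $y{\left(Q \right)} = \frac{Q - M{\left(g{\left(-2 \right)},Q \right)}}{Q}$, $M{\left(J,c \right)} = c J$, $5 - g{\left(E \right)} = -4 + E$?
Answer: $12220$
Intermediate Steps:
$g{\left(E \right)} = 9 - E$ ($g{\left(E \right)} = 5 - \left(-4 + E\right) = 9 - E$)
$M{\left(J,c \right)} = J c$
$y{\left(Q \right)} = -10$ ($y{\left(Q \right)} = \frac{Q - \left(9 - -2\right) Q}{Q} = \frac{Q - \left(9 + 2\right) Q}{Q} = \frac{Q - 11 Q}{Q} = \frac{\left(-10\right) Q}{Q} = -10$)
$- 1222 y{\left(\frac{7 + 0}{3 - 4} \right)} = \left(-1222\right) \left(-10\right) = 12220$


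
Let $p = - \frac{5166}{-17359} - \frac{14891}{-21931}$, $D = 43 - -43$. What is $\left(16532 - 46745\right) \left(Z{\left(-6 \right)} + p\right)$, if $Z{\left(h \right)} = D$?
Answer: $- \frac{1000413100997217}{380700229} \approx -2.6278 \cdot 10^{6}$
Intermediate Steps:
$D = 86$ ($D = 43 + 43 = 86$)
$Z{\left(h \right)} = 86$
$p = \frac{371788415}{380700229}$ ($p = \left(-5166\right) \left(- \frac{1}{17359}\right) - - \frac{14891}{21931} = \frac{5166}{17359} + \frac{14891}{21931} = \frac{371788415}{380700229} \approx 0.97659$)
$\left(16532 - 46745\right) \left(Z{\left(-6 \right)} + p\right) = \left(16532 - 46745\right) \left(86 + \frac{371788415}{380700229}\right) = \left(-30213\right) \frac{33112008109}{380700229} = - \frac{1000413100997217}{380700229}$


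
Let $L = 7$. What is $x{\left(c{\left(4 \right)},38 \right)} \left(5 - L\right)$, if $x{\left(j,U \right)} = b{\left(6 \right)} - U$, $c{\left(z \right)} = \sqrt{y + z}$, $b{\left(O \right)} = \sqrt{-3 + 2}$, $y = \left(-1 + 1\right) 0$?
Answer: $76 - 2 i \approx 76.0 - 2.0 i$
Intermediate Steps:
$y = 0$ ($y = 0 \cdot 0 = 0$)
$b{\left(O \right)} = i$ ($b{\left(O \right)} = \sqrt{-1} = i$)
$c{\left(z \right)} = \sqrt{z}$ ($c{\left(z \right)} = \sqrt{0 + z} = \sqrt{z}$)
$x{\left(j,U \right)} = i - U$
$x{\left(c{\left(4 \right)},38 \right)} \left(5 - L\right) = \left(i - 38\right) \left(5 - 7\right) = \left(-38 + i\right) \left(-2\right) = 76 - 2 i$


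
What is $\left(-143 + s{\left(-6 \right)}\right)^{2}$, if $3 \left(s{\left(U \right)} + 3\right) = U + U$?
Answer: $22500$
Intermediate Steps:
$s{\left(U \right)} = -3 + \frac{2 U}{3}$ ($s{\left(U \right)} = -3 + \frac{U + U}{3} = -3 + \frac{2 U}{3}$)
$\left(-143 + s{\left(-6 \right)}\right)^{2} = \left(-143 + \left(-3 + \frac{2}{3} \left(-6\right)\right)\right)^{2} = \left(-143 - 7\right)^{2} = \left(-150\right)^{2} = 22500$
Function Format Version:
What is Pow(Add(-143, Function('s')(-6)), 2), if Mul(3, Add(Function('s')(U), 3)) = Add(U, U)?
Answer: 22500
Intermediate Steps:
Function('s')(U) = Add(-3, Mul(Rational(2, 3), U)) (Function('s')(U) = Add(-3, Mul(Rational(1, 3), Add(U, U))) = Add(-3, Mul(Rational(1, 3), Mul(2, U))) = Add(-3, Mul(Rational(2, 3), U)))
Pow(Add(-143, Function('s')(-6)), 2) = Pow(Add(-143, Add(-3, Mul(Rational(2, 3), -6))), 2) = Pow(Add(-143, Add(-3, -4)), 2) = Pow(Add(-143, -7), 2) = Pow(-150, 2) = 22500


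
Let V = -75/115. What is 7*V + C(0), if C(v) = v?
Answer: -105/23 ≈ -4.5652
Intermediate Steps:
V = -15/23 (V = -75*1/115 = -15/23 ≈ -0.65217)
7*V + C(0) = 7*(-15/23) + 0 = -105/23 + 0 = -105/23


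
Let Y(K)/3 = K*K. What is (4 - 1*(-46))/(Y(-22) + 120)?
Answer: 25/786 ≈ 0.031807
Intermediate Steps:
Y(K) = 3*K**2 (Y(K) = 3*(K*K) = 3*K**2)
(4 - 1*(-46))/(Y(-22) + 120) = (4 - 1*(-46))/(3*(-22)**2 + 120) = (4 + 46)/(3*484 + 120) = 50/(1452 + 120) = 50/1572 = 50*(1/1572) = 25/786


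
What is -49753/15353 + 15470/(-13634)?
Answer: -26936568/6156553 ≈ -4.3753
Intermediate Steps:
-49753/15353 + 15470/(-13634) = -49753*1/15353 + 15470*(-1/13634) = -49753/15353 - 455/401 = -26936568/6156553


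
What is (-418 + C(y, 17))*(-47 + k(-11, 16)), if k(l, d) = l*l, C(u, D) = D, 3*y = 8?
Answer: -29674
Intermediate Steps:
y = 8/3 (y = (⅓)*8 = 8/3 ≈ 2.6667)
k(l, d) = l²
(-418 + C(y, 17))*(-47 + k(-11, 16)) = (-418 + 17)*(-47 + (-11)²) = -401*(-47 + 121) = -401*74 = -29674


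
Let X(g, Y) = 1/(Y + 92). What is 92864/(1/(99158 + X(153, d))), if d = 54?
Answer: 672199267808/73 ≈ 9.2082e+9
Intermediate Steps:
X(g, Y) = 1/(92 + Y)
92864/(1/(99158 + X(153, d))) = 92864/(1/(99158 + 1/(92 + 54))) = 92864/(1/(99158 + 1/146)) = 92864/(1/(14477069/146)) = 92864/(146/14477069) = 92864*(14477069/146) = 672199267808/73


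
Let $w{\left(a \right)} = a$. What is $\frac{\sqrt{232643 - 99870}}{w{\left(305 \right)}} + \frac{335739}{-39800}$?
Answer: $- \frac{335739}{39800} + \frac{\sqrt{132773}}{305} \approx -7.241$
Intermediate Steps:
$\frac{\sqrt{232643 - 99870}}{w{\left(305 \right)}} + \frac{335739}{-39800} = \frac{\sqrt{232643 - 99870}}{305} + \frac{335739}{-39800} = \sqrt{132773} \cdot \frac{1}{305} + 335739 \left(- \frac{1}{39800}\right) = \frac{\sqrt{132773}}{305} - \frac{335739}{39800} = - \frac{335739}{39800} + \frac{\sqrt{132773}}{305}$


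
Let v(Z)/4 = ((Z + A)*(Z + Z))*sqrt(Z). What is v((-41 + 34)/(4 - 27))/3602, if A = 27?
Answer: 17584*sqrt(161)/21912767 ≈ 0.010182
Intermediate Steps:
v(Z) = 8*Z**(3/2)*(27 + Z) (v(Z) = 4*(((Z + 27)*(Z + Z))*sqrt(Z)) = 4*(((27 + Z)*(2*Z))*sqrt(Z)) = 4*((2*Z*(27 + Z))*sqrt(Z)) = 4*(2*Z**(3/2)*(27 + Z)) = 8*Z**(3/2)*(27 + Z))
v((-41 + 34)/(4 - 27))/3602 = (8*((-41 + 34)/(4 - 27))**(3/2)*(27 + (-41 + 34)/(4 - 27)))/3602 = (8*(-7/(-23))**(3/2)*(27 - 7/(-23)))*(1/3602) = (8*(-7*(-1/23))**(3/2)*(27 - 7*(-1/23)))*(1/3602) = (8*(7/23)**(3/2)*(27 + 7/23))*(1/3602) = (8*(7*sqrt(161)/529)*(628/23))*(1/3602) = (35168*sqrt(161)/12167)*(1/3602) = 17584*sqrt(161)/21912767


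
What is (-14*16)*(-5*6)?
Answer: 6720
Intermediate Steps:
(-14*16)*(-5*6) = -224*(-30) = 6720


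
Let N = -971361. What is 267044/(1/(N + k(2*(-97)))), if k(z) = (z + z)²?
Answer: -219194254948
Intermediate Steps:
k(z) = 4*z² (k(z) = (2*z)² = 4*z²)
267044/(1/(N + k(2*(-97)))) = 267044/(1/(-971361 + 4*(2*(-97))²)) = 267044/(1/(-971361 + 4*(-194)²)) = 267044/(1/(-971361 + 4*37636)) = 267044/(1/(-971361 + 150544)) = 267044/(1/(-820817)) = 267044/(-1/820817) = 267044*(-820817) = -219194254948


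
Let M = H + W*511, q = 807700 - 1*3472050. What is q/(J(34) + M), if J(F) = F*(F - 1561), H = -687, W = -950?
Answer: 532870/107611 ≈ 4.9518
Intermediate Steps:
q = -2664350 (q = 807700 - 3472050 = -2664350)
J(F) = F*(-1561 + F)
M = -486137 (M = -687 - 950*511 = -687 - 485450 = -486137)
q/(J(34) + M) = -2664350/(34*(-1561 + 34) - 486137) = -2664350/(34*(-1527) - 486137) = -2664350/(-51918 - 486137) = -2664350/(-538055) = -2664350*(-1/538055) = 532870/107611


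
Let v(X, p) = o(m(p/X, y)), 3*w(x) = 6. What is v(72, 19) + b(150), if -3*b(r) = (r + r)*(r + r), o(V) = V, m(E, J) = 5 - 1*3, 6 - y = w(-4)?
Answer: -29998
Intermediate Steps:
w(x) = 2 (w(x) = (⅓)*6 = 2)
y = 4 (y = 6 - 1*2 = 6 - 2 = 4)
m(E, J) = 2 (m(E, J) = 5 - 3 = 2)
b(r) = -4*r²/3 (b(r) = -(r + r)*(r + r)/3 = -2*r*2*r/3 = -4*r²/3)
v(X, p) = 2
v(72, 19) + b(150) = 2 - 4/3*150² = 2 - 4/3*22500 = 2 - 30000 = -29998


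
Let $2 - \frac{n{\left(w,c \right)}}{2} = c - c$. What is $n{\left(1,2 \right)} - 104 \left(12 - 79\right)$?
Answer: $6972$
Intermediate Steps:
$n{\left(w,c \right)} = 4$ ($n{\left(w,c \right)} = 4 - 2 \left(c - c\right) = 4 - 0 = 4 + 0 = 4$)
$n{\left(1,2 \right)} - 104 \left(12 - 79\right) = 4 - 104 \left(12 - 79\right) = 4 - -6968 = 4 + 6968 = 6972$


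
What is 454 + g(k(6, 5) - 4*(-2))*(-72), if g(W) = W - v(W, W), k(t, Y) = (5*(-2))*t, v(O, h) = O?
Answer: 454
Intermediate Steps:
k(t, Y) = -10*t
g(W) = 0 (g(W) = W - W = 0)
454 + g(k(6, 5) - 4*(-2))*(-72) = 454 + 0*(-72) = 454 + 0 = 454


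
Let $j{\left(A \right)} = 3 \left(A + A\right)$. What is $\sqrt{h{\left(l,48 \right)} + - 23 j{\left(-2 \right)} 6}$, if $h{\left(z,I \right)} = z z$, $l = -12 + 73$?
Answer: $\sqrt{5377} \approx 73.328$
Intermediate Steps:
$l = 61$
$j{\left(A \right)} = 6 A$ ($j{\left(A \right)} = 3 \cdot 2 A = 6 A$)
$h{\left(z,I \right)} = z^{2}$
$\sqrt{h{\left(l,48 \right)} + - 23 j{\left(-2 \right)} 6} = \sqrt{61^{2} + - 23 \cdot 6 \left(-2\right) 6} = \sqrt{3721 + \left(-23\right) \left(-12\right) 6} = \sqrt{3721 + 276 \cdot 6} = \sqrt{3721 + 1656} = \sqrt{5377}$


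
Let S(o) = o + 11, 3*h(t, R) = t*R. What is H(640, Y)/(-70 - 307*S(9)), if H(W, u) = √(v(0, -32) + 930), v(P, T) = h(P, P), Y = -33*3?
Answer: -√930/6210 ≈ -0.0049108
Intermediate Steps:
Y = -99
h(t, R) = R*t/3 (h(t, R) = (t*R)/3 = (R*t)/3 = R*t/3)
v(P, T) = P²/3 (v(P, T) = P*P/3 = P²/3)
S(o) = 11 + o
H(W, u) = √930 (H(W, u) = √((⅓)*0² + 930) = √((⅓)*0 + 930) = √(0 + 930) = √930)
H(640, Y)/(-70 - 307*S(9)) = √930/(-70 - 307*(11 + 9)) = √930/(-70 - 307*20) = √930/(-70 - 6140) = √930/(-6210) = √930*(-1/6210) = -√930/6210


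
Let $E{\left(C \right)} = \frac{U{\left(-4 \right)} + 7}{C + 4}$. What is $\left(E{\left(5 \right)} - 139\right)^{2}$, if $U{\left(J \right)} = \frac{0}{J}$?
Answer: $\frac{1547536}{81} \approx 19105.0$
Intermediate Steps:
$U{\left(J \right)} = 0$
$E{\left(C \right)} = \frac{7}{4 + C}$ ($E{\left(C \right)} = \frac{0 + 7}{C + 4} = \frac{7}{4 + C}$)
$\left(E{\left(5 \right)} - 139\right)^{2} = \left(\frac{7}{4 + 5} - 139\right)^{2} = \left(\frac{7}{9} - 139\right)^{2} = \left(- \frac{1244}{9}\right)^{2} = \frac{1547536}{81}$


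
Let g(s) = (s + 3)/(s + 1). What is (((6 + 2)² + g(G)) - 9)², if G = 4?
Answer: 79524/25 ≈ 3181.0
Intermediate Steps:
g(s) = (3 + s)/(1 + s)
(((6 + 2)² + g(G)) - 9)² = (((6 + 2)² + (3 + 4)/(1 + 4)) - 9)² = ((8² + 7/5) - 9)² = ((64 + (⅕)*7) - 9)² = ((64 + 7/5) - 9)² = (327/5 - 9)² = (282/5)² = 79524/25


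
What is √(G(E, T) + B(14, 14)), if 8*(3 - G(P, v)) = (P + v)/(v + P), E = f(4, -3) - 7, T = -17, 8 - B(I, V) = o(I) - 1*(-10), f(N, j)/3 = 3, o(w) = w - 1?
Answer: I*√194/4 ≈ 3.4821*I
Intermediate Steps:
o(w) = -1 + w
f(N, j) = 9 (f(N, j) = 3*3 = 9)
B(I, V) = -1 - I (B(I, V) = 8 - ((-1 + I) - 1*(-10)) = 8 - ((-1 + I) + 10) = 8 - (9 + I) = 8 + (-9 - I) = -1 - I)
E = 2 (E = 9 - 7 = 2)
G(P, v) = 23/8 (G(P, v) = 3 - (P + v)/(8*(v + P)) = 3 - (P + v)/(8*(P + v)) = 3 - ⅛*1 = 3 - ⅛ = 23/8)
√(G(E, T) + B(14, 14)) = √(23/8 + (-1 - 1*14)) = √(23/8 + (-1 - 14)) = √(23/8 - 15) = √(-97/8) = I*√194/4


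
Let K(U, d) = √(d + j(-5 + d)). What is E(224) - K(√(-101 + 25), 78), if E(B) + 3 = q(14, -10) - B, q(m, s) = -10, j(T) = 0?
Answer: -237 - √78 ≈ -245.83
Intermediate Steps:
E(B) = -13 - B (E(B) = -3 + (-10 - B) = -13 - B)
K(U, d) = √d (K(U, d) = √(d + 0) = √d)
E(224) - K(√(-101 + 25), 78) = (-13 - 1*224) - √78 = (-13 - 224) - √78 = -237 - √78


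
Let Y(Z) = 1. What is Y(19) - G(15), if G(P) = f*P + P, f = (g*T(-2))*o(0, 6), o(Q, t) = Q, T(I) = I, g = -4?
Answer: -14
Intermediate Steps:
f = 0 (f = -4*(-2)*0 = 8*0 = 0)
G(P) = P (G(P) = 0*P + P = 0 + P = P)
Y(19) - G(15) = 1 - 1*15 = 1 - 15 = -14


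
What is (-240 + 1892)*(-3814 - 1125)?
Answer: -8159228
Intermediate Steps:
(-240 + 1892)*(-3814 - 1125) = 1652*(-4939) = -8159228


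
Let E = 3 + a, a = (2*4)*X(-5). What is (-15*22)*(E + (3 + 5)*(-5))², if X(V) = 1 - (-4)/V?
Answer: -2067714/5 ≈ -4.1354e+5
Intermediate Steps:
X(V) = 1 + 4/V
a = 8/5 (a = (2*4)*((4 - 5)/(-5)) = 8*(-⅕*(-1)) = 8*(⅕) = 8/5 ≈ 1.6000)
E = 23/5 (E = 3 + 8/5 = 23/5 ≈ 4.6000)
(-15*22)*(E + (3 + 5)*(-5))² = (-15*22)*(23/5 + (3 + 5)*(-5))² = -330*(23/5 + 8*(-5))² = -330*(23/5 - 40)² = -330*(-177/5)² = -330*31329/25 = -2067714/5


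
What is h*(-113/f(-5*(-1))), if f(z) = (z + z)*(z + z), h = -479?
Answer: 54127/100 ≈ 541.27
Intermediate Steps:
f(z) = 4*z**2 (f(z) = (2*z)*(2*z) = 4*z**2)
h*(-113/f(-5*(-1))) = -(-54127)/(4*(-5*(-1))**2) = -(-54127)/(4*5**2) = -(-54127)/(4*25) = -(-54127)/100 = -479*(-113/100) = 54127/100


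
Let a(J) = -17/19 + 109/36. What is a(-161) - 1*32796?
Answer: -22431005/684 ≈ -32794.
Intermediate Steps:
a(J) = 1459/684 (a(J) = -17*1/19 + 109*(1/36) = -17/19 + 109/36 = 1459/684)
a(-161) - 1*32796 = 1459/684 - 1*32796 = 1459/684 - 32796 = -22431005/684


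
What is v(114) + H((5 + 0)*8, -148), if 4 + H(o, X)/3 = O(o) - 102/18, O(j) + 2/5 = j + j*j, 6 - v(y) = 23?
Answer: 24364/5 ≈ 4872.8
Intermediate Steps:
v(y) = -17 (v(y) = 6 - 1*23 = 6 - 23 = -17)
O(j) = -⅖ + j + j² (O(j) = -⅖ + (j + j*j) = -⅖ + (j + j²) = -⅖ + j + j²)
H(o, X) = -151/5 + 3*o + 3*o² (H(o, X) = -12 + 3*((-⅖ + o + o²) - 102/18) = -12 + 3*((-⅖ + o + o²) - 102*1/18) = -12 + 3*((-⅖ + o + o²) - 17/3) = -12 + 3*(-91/15 + o + o²) = -12 + (-91/5 + 3*o + 3*o²) = -151/5 + 3*o + 3*o²)
v(114) + H((5 + 0)*8, -148) = -17 + (-151/5 + 3*((5 + 0)*8) + 3*((5 + 0)*8)²) = -17 + (-151/5 + 3*(5*8) + 3*(5*8)²) = -17 + (-151/5 + 3*40 + 3*40²) = -17 + (-151/5 + 120 + 3*1600) = -17 + (-151/5 + 120 + 4800) = -17 + 24449/5 = 24364/5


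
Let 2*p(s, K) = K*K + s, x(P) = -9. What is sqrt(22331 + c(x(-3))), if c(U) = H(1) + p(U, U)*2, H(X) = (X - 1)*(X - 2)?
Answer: sqrt(22403) ≈ 149.68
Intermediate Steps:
H(X) = (-1 + X)*(-2 + X)
p(s, K) = s/2 + K**2/2 (p(s, K) = (K*K + s)/2 = (K**2 + s)/2 = (s + K**2)/2 = s/2 + K**2/2)
c(U) = U + U**2 (c(U) = (2 + 1**2 - 3*1) + (U/2 + U**2/2)*2 = (2 + 1 - 3) + (U + U**2) = 0 + (U + U**2) = U + U**2)
sqrt(22331 + c(x(-3))) = sqrt(22331 - 9*(1 - 9)) = sqrt(22331 - 9*(-8)) = sqrt(22331 + 72) = sqrt(22403)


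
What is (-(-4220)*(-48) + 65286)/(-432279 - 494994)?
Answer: 45758/309091 ≈ 0.14804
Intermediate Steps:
(-(-4220)*(-48) + 65286)/(-432279 - 494994) = (-844*240 + 65286)/(-927273) = (-202560 + 65286)*(-1/927273) = -137274*(-1/927273) = 45758/309091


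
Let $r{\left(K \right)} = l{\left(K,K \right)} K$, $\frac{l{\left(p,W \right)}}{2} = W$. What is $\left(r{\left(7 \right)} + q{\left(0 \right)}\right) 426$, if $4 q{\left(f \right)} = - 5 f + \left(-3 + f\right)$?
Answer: $\frac{82857}{2} \approx 41429.0$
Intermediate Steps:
$q{\left(f \right)} = - \frac{3}{4} - f$ ($q{\left(f \right)} = \frac{- 5 f + \left(-3 + f\right)}{4} = \frac{-3 - 4 f}{4} = - \frac{3}{4} - f$)
$l{\left(p,W \right)} = 2 W$
$r{\left(K \right)} = 2 K^{2}$ ($r{\left(K \right)} = 2 K K = 2 K^{2}$)
$\left(r{\left(7 \right)} + q{\left(0 \right)}\right) 426 = \left(2 \cdot 7^{2} - \frac{3}{4}\right) 426 = \left(2 \cdot 49 + \left(- \frac{3}{4} + 0\right)\right) 426 = \left(98 - \frac{3}{4}\right) 426 = \frac{389}{4} \cdot 426 = \frac{82857}{2}$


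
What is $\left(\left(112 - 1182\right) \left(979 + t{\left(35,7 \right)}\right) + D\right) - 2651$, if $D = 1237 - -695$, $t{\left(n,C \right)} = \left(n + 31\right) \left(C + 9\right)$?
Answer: $-2178169$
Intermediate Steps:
$t{\left(n,C \right)} = \left(9 + C\right) \left(31 + n\right)$ ($t{\left(n,C \right)} = \left(31 + n\right) \left(9 + C\right) = \left(9 + C\right) \left(31 + n\right)$)
$D = 1932$ ($D = 1237 + 695 = 1932$)
$\left(\left(112 - 1182\right) \left(979 + t{\left(35,7 \right)}\right) + D\right) - 2651 = \left(\left(112 - 1182\right) \left(979 + \left(279 + 9 \cdot 35 + 31 \cdot 7 + 7 \cdot 35\right)\right) + 1932\right) - 2651 = \left(- 1070 \left(979 + \left(279 + 315 + 217 + 245\right)\right) + 1932\right) - 2651 = \left(- 1070 \left(979 + 1056\right) + 1932\right) - 2651 = \left(\left(-1070\right) 2035 + 1932\right) - 2651 = \left(-2177450 + 1932\right) - 2651 = -2175518 - 2651 = -2178169$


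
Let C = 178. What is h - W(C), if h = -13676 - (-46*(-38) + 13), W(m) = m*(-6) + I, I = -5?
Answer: -14364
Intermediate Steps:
W(m) = -5 - 6*m (W(m) = m*(-6) - 5 = -6*m - 5 = -5 - 6*m)
h = -15437 (h = -13676 - (1748 + 13) = -13676 - 1*1761 = -13676 - 1761 = -15437)
h - W(C) = -15437 - (-5 - 6*178) = -15437 - (-5 - 1068) = -15437 - 1*(-1073) = -15437 + 1073 = -14364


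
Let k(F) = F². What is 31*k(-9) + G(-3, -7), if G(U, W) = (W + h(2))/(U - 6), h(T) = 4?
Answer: 7534/3 ≈ 2511.3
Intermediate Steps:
G(U, W) = (4 + W)/(-6 + U) (G(U, W) = (W + 4)/(U - 6) = (4 + W)/(-6 + U))
31*k(-9) + G(-3, -7) = 31*(-9)² + (4 - 7)/(-6 - 3) = 31*81 - 3/(-9) = 2511 - ⅑*(-3) = 2511 + ⅓ = 7534/3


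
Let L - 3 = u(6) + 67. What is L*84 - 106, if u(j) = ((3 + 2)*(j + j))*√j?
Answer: 5774 + 5040*√6 ≈ 18119.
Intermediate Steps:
u(j) = 10*j^(3/2) (u(j) = (5*(2*j))*√j = (10*j)*√j = 10*j^(3/2))
L = 70 + 60*√6 (L = 3 + (10*6^(3/2) + 67) = 3 + (10*(6*√6) + 67) = 3 + (60*√6 + 67) = 3 + (67 + 60*√6) = 70 + 60*√6 ≈ 216.97)
L*84 - 106 = (70 + 60*√6)*84 - 106 = (5880 + 5040*√6) - 106 = 5774 + 5040*√6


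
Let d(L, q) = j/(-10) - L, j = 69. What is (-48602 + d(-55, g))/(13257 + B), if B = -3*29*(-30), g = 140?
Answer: -485539/158670 ≈ -3.0601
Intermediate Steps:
B = 2610 (B = -87*(-30) = 2610)
d(L, q) = -69/10 - L (d(L, q) = 69/(-10) - L = 69*(-1/10) - L = -69/10 - L)
(-48602 + d(-55, g))/(13257 + B) = (-48602 + (-69/10 - 1*(-55)))/(13257 + 2610) = (-48602 + (-69/10 + 55))/15867 = (-48602 + 481/10)*(1/15867) = -485539/10*1/15867 = -485539/158670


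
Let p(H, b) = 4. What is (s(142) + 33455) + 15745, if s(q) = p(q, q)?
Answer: 49204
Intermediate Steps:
s(q) = 4
(s(142) + 33455) + 15745 = (4 + 33455) + 15745 = 33459 + 15745 = 49204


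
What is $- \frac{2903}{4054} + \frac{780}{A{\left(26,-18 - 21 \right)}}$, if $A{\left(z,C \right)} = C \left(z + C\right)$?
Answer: $\frac{43341}{52702} \approx 0.82238$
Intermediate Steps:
$A{\left(z,C \right)} = C \left(C + z\right)$
$- \frac{2903}{4054} + \frac{780}{A{\left(26,-18 - 21 \right)}} = - \frac{2903}{4054} + \frac{780}{\left(-18 - 21\right) \left(\left(-18 - 21\right) + 26\right)} = \left(-2903\right) \frac{1}{4054} + \frac{780}{\left(-39\right) \left(-39 + 26\right)} = - \frac{2903}{4054} + \frac{780}{\left(-39\right) \left(-13\right)} = - \frac{2903}{4054} + \frac{780}{507} = - \frac{2903}{4054} + 780 \cdot \frac{1}{507} = - \frac{2903}{4054} + \frac{20}{13} = \frac{43341}{52702}$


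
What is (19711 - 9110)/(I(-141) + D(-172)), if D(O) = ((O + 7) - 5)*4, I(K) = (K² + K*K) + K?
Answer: 10601/38941 ≈ 0.27223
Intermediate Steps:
I(K) = K + 2*K² (I(K) = (K² + K²) + K = 2*K² + K = K + 2*K²)
D(O) = 8 + 4*O (D(O) = ((7 + O) - 5)*4 = (2 + O)*4 = 8 + 4*O)
(19711 - 9110)/(I(-141) + D(-172)) = (19711 - 9110)/(-141*(1 + 2*(-141)) + (8 + 4*(-172))) = 10601/(-141*(1 - 282) + (8 - 688)) = 10601/(-141*(-281) - 680) = 10601/(39621 - 680) = 10601/38941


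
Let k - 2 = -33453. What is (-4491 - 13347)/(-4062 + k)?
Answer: 17838/37513 ≈ 0.47552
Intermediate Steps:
k = -33451 (k = 2 - 33453 = -33451)
(-4491 - 13347)/(-4062 + k) = (-4491 - 13347)/(-4062 - 33451) = -17838/(-37513) = -17838*(-1/37513) = 17838/37513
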